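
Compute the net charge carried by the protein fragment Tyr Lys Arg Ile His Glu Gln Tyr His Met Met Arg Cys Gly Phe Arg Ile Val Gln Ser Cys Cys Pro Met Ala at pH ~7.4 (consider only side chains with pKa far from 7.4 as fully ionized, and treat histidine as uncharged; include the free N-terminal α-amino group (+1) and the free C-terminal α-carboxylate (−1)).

+3

The side chains ionized at physiological pH are Lys/Arg (+1) and Asp/Glu (−1); with His treated as neutral, nothing else contributes.
Positive (K, R): Lys2, Arg3, Arg12, Arg16 → +4.
Negative (D, E): Glu6 → −1.
The N-terminus (+1) and C-terminus (−1) cancel.
Net charge = (+4) + (−1) = +3.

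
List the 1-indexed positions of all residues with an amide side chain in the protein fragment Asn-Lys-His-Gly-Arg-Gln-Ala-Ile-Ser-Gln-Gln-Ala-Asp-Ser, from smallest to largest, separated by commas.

1, 6, 10, 11

Asparagine (N) and glutamine (Q) have uncharged amide side chains.
Matching residues: Asn1, Gln6, Gln10, Gln11.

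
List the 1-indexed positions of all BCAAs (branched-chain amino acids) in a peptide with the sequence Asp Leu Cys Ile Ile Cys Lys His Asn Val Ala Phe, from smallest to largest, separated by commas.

V, L, and I make up the branched-chain aliphatic group.
Matching residues: Leu2, Ile4, Ile5, Val10.

2, 4, 5, 10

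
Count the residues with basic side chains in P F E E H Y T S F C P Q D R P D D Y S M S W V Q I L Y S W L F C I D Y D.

2

K, R, and H are the three residues with basic side chains (ε-amine, guanidinium, and imidazole respectively).
Matching residues: H5, R14.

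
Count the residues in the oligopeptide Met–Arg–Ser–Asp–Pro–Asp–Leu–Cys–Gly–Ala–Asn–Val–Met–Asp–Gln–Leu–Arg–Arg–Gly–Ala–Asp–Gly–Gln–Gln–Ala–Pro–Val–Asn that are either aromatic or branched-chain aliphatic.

4

Aromatic: F, W, Y. Branched-chain aliphatic: I, L, V.
Aromatic residues here: none (0).
Branched-chain aliphatic residues here: Leu7, Val12, Leu16, Val27 (4).
The two groups share no amino acid, so total = 0 + 4 = 4.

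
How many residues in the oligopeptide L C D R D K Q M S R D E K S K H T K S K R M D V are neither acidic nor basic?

Acidic: D, E. Basic: K, R, H. All other residues are neither.
Matching residues: L1, C2, Q7, M8, S9, S14, T17, S19, M22, V24.

10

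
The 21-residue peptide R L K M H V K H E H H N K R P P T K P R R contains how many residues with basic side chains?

The basic amino acids are Lys (K), Arg (R), and His (H).
Matching residues: R1, K3, H5, K7, H8, H10, H11, K13, R14, K18, R20, R21.

12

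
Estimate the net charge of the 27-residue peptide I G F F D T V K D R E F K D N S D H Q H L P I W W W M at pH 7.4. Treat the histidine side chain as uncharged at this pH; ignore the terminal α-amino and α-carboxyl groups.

-2

At pH ~7.4 the Lys and Arg side chains are protonated (+1), the Asp and Glu side chains are deprotonated (−1), and with His taken as neutral all other side chains carry no charge.
Positive (K, R): K8, R10, K13 → +3.
Negative (D, E): D5, D9, E11, D14, D17 → −5.
Net charge = (+3) + (−5) = −2.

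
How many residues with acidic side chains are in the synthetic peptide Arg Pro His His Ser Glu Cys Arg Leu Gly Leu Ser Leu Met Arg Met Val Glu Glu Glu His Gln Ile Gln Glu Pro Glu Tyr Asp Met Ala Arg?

Aspartate (D) and glutamate (E) have carboxylic-acid side chains and are the acidic amino acids.
Matching residues: Glu6, Glu18, Glu19, Glu20, Glu25, Glu27, Asp29.

7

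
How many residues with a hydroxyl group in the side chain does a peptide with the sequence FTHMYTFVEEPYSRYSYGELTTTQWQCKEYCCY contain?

13

Serine (S), threonine (T), and tyrosine (Y) each carry a hydroxyl group on the side chain.
Matching residues: T2, Y5, T6, Y12, S13, Y15, S16, Y17, T21, T22, T23, Y30, Y33.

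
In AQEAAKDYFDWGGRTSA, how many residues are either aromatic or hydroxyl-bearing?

Aromatic: F, W, Y. Hydroxyl-bearing: S, T, Y.
Aromatic residues here: Y8, F9, W11 (3).
Hydroxyl-bearing residues here: Y8, T15, S16 (3).
Y is in both groups, so the 1 Y residue must not be double-counted.
Total = 3 + 3 − 1 = 5.

5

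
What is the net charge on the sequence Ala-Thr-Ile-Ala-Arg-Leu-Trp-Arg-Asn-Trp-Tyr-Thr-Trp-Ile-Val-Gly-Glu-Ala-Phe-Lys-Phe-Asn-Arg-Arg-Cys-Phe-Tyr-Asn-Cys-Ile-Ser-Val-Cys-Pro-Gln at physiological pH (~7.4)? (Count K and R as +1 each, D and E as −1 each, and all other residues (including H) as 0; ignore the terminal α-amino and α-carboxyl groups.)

+4

Positive (K, R): Arg5, Arg8, Lys20, Arg23, Arg24 → +5.
Negative (D, E): Glu17 → −1.
Net charge = (+5) + (−1) = +4.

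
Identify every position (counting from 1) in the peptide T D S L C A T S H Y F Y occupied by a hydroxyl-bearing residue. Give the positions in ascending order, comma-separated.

The –OH-bearing residues are Ser, Thr (aliphatic alcohols), and Tyr (phenol).
Matching residues: T1, S3, T7, S8, Y10, Y12.

1, 3, 7, 8, 10, 12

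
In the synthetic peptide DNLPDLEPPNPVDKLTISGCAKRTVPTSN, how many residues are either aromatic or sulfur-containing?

1

Aromatic: F, W, Y. Sulfur-containing: C, M.
Aromatic residues here: none (0).
Sulfur-containing residues here: C20 (1).
The two groups share no amino acid, so total = 0 + 1 = 1.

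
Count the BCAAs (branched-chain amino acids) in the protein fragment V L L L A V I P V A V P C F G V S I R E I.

Valine (V), leucine (L), and isoleucine (I) are the branched-chain amino acids.
Matching residues: V1, L2, L3, L4, V6, I7, V9, V11, V16, I18, I21.

11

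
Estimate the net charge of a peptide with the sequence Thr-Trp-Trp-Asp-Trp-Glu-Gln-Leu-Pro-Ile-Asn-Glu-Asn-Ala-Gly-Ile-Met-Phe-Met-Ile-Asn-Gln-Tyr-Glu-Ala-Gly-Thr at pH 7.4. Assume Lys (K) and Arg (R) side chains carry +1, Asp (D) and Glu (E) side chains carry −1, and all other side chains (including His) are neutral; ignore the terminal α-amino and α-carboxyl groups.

-4

Positive (K, R): none → +0.
Negative (D, E): Asp4, Glu6, Glu12, Glu24 → −4.
Net charge = (+0) + (−4) = −4.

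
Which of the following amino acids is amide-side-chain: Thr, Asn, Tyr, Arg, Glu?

Asparagine (N) and glutamine (Q) have uncharged amide side chains.
Of the listed options, only Asn belongs to this group.

Asn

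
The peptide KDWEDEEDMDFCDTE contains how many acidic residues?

Only D (aspartate) and E (glutamate) carry a side-chain carboxylic acid.
Matching residues: D2, E4, D5, E6, E7, D8, D10, D13, E15.

9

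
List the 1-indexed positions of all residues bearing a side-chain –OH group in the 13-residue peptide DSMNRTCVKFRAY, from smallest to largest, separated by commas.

2, 6, 13

The –OH-bearing residues are Ser, Thr (aliphatic alcohols), and Tyr (phenol).
Matching residues: S2, T6, Y13.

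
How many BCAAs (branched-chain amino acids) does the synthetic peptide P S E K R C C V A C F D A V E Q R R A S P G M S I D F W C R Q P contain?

3

V, L, and I make up the branched-chain aliphatic group.
Matching residues: V8, V14, I25.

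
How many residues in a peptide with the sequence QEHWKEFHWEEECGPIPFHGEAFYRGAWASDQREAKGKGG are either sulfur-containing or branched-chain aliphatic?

2

Sulfur-containing: C, M. Branched-chain aliphatic: I, L, V.
Sulfur-containing residues here: C13 (1).
Branched-chain aliphatic residues here: I16 (1).
The two groups share no amino acid, so total = 1 + 1 = 2.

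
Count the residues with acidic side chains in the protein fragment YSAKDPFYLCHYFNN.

1

The acidic residues are Asp (D) and Glu (E), whose side chains end in a carboxylate group.
Matching residues: D5.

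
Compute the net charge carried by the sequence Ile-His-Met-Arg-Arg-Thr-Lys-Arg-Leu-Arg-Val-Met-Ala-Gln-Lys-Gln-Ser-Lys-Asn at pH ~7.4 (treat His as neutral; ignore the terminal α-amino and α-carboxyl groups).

Near pH 7.4, K and R contribute +1 each, D and E contribute −1 each, and every other side chain (His included, as stated) is uncharged.
Positive (K, R): Arg4, Arg5, Lys7, Arg8, Arg10, Lys15, Lys18 → +7.
Negative (D, E): none → −0.
Net charge = (+7) + (−0) = +7.

+7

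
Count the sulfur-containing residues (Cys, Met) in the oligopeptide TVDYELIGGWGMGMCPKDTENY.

Matching residues: M12, M14, C15.

3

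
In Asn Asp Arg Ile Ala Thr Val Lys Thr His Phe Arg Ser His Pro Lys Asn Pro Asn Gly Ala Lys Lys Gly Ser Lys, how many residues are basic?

K, R, and H are the three residues with basic side chains (ε-amine, guanidinium, and imidazole respectively).
Matching residues: Arg3, Lys8, His10, Arg12, His14, Lys16, Lys22, Lys23, Lys26.

9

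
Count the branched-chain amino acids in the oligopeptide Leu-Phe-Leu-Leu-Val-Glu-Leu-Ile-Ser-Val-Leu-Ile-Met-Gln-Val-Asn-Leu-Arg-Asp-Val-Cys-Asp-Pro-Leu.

13

V, L, and I make up the branched-chain aliphatic group.
Matching residues: Leu1, Leu3, Leu4, Val5, Leu7, Ile8, Val10, Leu11, Ile12, Val15, Leu17, Val20, Leu24.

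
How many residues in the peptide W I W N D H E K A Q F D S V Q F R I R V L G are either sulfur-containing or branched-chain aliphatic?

Sulfur-containing: C, M. Branched-chain aliphatic: I, L, V.
Sulfur-containing residues here: none (0).
Branched-chain aliphatic residues here: I2, V14, I18, V20, L21 (5).
The two groups share no amino acid, so total = 0 + 5 = 5.

5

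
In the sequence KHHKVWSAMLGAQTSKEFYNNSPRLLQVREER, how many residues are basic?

8

The basic amino acids are Lys (K), Arg (R), and His (H).
Matching residues: K1, H2, H3, K4, K16, R24, R29, R32.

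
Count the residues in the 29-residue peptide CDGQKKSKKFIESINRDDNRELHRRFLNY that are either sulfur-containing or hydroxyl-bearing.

4

Sulfur-containing: C, M. Hydroxyl-bearing: S, T, Y.
Sulfur-containing residues here: C1 (1).
Hydroxyl-bearing residues here: S7, S13, Y29 (3).
The two groups share no amino acid, so total = 1 + 3 = 4.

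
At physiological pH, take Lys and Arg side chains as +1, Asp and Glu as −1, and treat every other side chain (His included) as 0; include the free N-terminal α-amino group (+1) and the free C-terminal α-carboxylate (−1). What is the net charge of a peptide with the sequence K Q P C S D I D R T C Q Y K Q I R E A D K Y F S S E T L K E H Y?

0

Positive (K, R): K1, R9, K14, R17, K21, K29 → +6.
Negative (D, E): D6, D8, E18, D20, E26, E30 → −6.
The N-terminus (+1) and C-terminus (−1) cancel.
Net charge = (+6) + (−6) = 0.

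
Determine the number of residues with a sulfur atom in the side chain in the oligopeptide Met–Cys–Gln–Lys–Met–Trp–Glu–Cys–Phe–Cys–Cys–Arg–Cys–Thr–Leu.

Cysteine (C, thiol) and methionine (M, thioether) are the two sulfur-containing amino acids.
Matching residues: Met1, Cys2, Met5, Cys8, Cys10, Cys11, Cys13.

7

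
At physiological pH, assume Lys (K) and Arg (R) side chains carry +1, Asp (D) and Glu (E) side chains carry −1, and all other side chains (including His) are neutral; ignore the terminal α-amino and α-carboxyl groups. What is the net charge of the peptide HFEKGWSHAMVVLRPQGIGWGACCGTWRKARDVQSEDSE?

Positive (K, R): K4, R14, R28, K29, R31 → +5.
Negative (D, E): E3, D32, E36, D37, E39 → −5.
Net charge = (+5) + (−5) = 0.

0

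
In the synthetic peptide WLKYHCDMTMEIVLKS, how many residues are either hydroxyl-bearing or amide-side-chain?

Hydroxyl-bearing: S, T, Y. Amide-side-chain: N, Q.
Hydroxyl-bearing residues here: Y4, T9, S16 (3).
Amide-side-chain residues here: none (0).
The two groups share no amino acid, so total = 3 + 0 = 3.

3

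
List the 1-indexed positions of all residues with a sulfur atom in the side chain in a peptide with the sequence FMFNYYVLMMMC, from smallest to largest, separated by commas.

Cysteine (C, thiol) and methionine (M, thioether) are the two sulfur-containing amino acids.
Matching residues: M2, M9, M10, M11, C12.

2, 9, 10, 11, 12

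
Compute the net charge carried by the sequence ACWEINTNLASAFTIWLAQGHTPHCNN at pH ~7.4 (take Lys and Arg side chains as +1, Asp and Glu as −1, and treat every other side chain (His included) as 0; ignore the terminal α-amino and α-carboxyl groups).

Positive (K, R): none → +0.
Negative (D, E): E4 → −1.
Net charge = (+0) + (−1) = −1.

-1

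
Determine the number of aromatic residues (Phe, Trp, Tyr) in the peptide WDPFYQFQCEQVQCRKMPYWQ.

6

Matching residues: W1, F4, Y5, F7, Y19, W20.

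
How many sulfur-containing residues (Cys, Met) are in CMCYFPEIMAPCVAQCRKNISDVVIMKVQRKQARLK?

7

Matching residues: C1, M2, C3, M9, C12, C16, M26.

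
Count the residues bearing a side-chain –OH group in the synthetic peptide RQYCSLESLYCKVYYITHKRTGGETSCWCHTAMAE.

The –OH-bearing residues are Ser, Thr (aliphatic alcohols), and Tyr (phenol).
Matching residues: Y3, S5, S8, Y10, Y14, Y15, T17, T21, T25, S26, T31.

11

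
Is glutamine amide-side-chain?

Only N (asparagine) and Q (glutamine) carry a side-chain carboxamide.
Glutamine is in this group.

Yes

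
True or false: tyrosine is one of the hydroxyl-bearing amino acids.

True

The –OH-bearing residues are Ser, Thr (aliphatic alcohols), and Tyr (phenol).
Tyrosine is in this group.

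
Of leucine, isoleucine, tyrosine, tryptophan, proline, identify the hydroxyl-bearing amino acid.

Serine (S), threonine (T), and tyrosine (Y) each carry a hydroxyl group on the side chain.
Of the listed options, only tyrosine belongs to this group.

tyrosine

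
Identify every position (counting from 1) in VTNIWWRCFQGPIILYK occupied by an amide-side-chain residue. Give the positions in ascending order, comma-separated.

3, 10

The amide-side-chain residues are Asn (N) and Gln (Q).
Matching residues: N3, Q10.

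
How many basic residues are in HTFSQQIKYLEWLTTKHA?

K, R, and H are the three residues with basic side chains (ε-amine, guanidinium, and imidazole respectively).
Matching residues: H1, K8, K16, H17.

4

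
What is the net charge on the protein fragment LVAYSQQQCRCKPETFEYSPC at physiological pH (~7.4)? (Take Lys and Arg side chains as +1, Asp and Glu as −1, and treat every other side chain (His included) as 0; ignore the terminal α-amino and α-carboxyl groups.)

Positive (K, R): R10, K12 → +2.
Negative (D, E): E14, E17 → −2.
Net charge = (+2) + (−2) = 0.

0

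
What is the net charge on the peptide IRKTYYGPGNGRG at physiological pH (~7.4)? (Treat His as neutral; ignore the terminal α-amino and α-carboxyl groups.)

Near pH 7.4, K and R contribute +1 each, D and E contribute −1 each, and every other side chain (His included, as stated) is uncharged.
Positive (K, R): R2, K3, R12 → +3.
Negative (D, E): none → −0.
Net charge = (+3) + (−0) = +3.

+3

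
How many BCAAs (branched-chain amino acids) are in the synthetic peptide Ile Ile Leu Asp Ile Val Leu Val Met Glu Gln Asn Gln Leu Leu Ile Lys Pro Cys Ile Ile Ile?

13

Valine (V), leucine (L), and isoleucine (I) are the branched-chain amino acids.
Matching residues: Ile1, Ile2, Leu3, Ile5, Val6, Leu7, Val8, Leu14, Leu15, Ile16, Ile20, Ile21, Ile22.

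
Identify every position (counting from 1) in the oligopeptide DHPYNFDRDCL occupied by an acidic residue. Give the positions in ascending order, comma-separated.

Aspartate (D) and glutamate (E) have carboxylic-acid side chains and are the acidic amino acids.
Matching residues: D1, D7, D9.

1, 7, 9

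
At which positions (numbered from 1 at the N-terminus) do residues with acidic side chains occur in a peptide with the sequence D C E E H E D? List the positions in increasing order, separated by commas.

1, 3, 4, 6, 7

The acidic residues are Asp (D) and Glu (E), whose side chains end in a carboxylate group.
Matching residues: D1, E3, E4, E6, D7.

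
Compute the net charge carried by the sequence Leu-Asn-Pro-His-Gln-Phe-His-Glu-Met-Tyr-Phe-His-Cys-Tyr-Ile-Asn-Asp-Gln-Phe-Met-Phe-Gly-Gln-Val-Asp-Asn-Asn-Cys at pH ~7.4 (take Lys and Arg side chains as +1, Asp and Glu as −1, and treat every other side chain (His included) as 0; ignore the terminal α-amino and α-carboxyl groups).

Positive (K, R): none → +0.
Negative (D, E): Glu8, Asp17, Asp25 → −3.
Net charge = (+0) + (−3) = −3.

-3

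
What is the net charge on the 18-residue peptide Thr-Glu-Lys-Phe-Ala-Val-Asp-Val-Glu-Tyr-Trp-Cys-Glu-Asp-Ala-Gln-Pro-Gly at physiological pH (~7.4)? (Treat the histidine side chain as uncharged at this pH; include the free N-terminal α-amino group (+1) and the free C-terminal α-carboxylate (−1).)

-4

Near pH 7.4, K and R contribute +1 each, D and E contribute −1 each, and every other side chain (His included, as stated) is uncharged.
Positive (K, R): Lys3 → +1.
Negative (D, E): Glu2, Asp7, Glu9, Glu13, Asp14 → −5.
The N-terminus (+1) and C-terminus (−1) cancel.
Net charge = (+1) + (−5) = −4.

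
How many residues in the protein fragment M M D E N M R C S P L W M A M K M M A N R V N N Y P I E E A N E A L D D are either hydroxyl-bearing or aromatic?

3

Hydroxyl-bearing: S, T, Y. Aromatic: F, W, Y.
Hydroxyl-bearing residues here: S9, Y25 (2).
Aromatic residues here: W12, Y25 (2).
Y is in both groups, so the 1 Y residue must not be double-counted.
Total = 2 + 2 − 1 = 3.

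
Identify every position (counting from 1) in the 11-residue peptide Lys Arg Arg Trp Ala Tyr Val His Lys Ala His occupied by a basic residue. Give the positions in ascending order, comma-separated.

1, 2, 3, 8, 9, 11

Matching residues: Lys1, Arg2, Arg3, His8, Lys9, His11.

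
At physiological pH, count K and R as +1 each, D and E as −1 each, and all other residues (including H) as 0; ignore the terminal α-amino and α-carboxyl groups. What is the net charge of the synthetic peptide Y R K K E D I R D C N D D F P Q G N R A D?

-1

Positive (K, R): R2, K3, K4, R8, R19 → +5.
Negative (D, E): E5, D6, D9, D12, D13, D21 → −6.
Net charge = (+5) + (−6) = −1.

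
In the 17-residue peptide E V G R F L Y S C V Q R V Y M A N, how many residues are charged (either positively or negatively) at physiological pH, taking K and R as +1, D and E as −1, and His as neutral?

Charged side chains at pH ~7.4: K, R (positive); D, E (negative).
Matching residues: E1, R4, R12.

3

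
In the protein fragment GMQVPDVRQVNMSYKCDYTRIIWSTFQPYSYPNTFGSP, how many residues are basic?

3

Lysine (K), arginine (R), and histidine (H) have basic, nitrogen-containing side chains.
Matching residues: R8, K15, R20.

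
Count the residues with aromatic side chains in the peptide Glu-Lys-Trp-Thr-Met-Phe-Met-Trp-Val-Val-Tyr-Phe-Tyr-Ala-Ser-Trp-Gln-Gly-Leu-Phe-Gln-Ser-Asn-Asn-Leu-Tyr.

9

The aromatic amino acids are Phe (F, benzyl), Trp (W, indole), and Tyr (Y, phenol).
Matching residues: Trp3, Phe6, Trp8, Tyr11, Phe12, Tyr13, Trp16, Phe20, Tyr26.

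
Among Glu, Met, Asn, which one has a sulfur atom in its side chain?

Met

Only Cys (C) and Met (M) have a sulfur atom in the side chain.
Of the listed options, only Met belongs to this group.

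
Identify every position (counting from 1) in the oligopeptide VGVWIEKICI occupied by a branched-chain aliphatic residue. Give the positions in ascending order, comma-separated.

1, 3, 5, 8, 10

V, L, and I make up the branched-chain aliphatic group.
Matching residues: V1, V3, I5, I8, I10.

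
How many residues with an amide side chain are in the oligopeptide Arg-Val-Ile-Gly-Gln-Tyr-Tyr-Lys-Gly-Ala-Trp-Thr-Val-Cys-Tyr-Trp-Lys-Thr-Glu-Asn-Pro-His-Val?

Only N (asparagine) and Q (glutamine) carry a side-chain carboxamide.
Matching residues: Gln5, Asn20.

2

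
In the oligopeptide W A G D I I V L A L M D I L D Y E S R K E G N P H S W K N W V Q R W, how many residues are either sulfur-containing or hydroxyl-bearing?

4

Sulfur-containing: C, M. Hydroxyl-bearing: S, T, Y.
Sulfur-containing residues here: M11 (1).
Hydroxyl-bearing residues here: Y16, S18, S26 (3).
The two groups share no amino acid, so total = 1 + 3 = 4.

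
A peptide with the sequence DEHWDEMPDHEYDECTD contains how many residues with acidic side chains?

9

The acidic residues are Asp (D) and Glu (E), whose side chains end in a carboxylate group.
Matching residues: D1, E2, D5, E6, D9, E11, D13, E14, D17.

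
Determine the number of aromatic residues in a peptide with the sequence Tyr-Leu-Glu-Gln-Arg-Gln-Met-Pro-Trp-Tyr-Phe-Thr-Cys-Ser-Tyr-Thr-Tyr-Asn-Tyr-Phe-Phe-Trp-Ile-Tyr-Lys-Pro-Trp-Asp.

12

Phenylalanine (F), tryptophan (W), and tyrosine (Y) have aromatic ring side chains.
Matching residues: Tyr1, Trp9, Tyr10, Phe11, Tyr15, Tyr17, Tyr19, Phe20, Phe21, Trp22, Tyr24, Trp27.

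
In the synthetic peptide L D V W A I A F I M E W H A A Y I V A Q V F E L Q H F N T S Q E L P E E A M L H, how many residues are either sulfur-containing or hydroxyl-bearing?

5

Sulfur-containing: C, M. Hydroxyl-bearing: S, T, Y.
Sulfur-containing residues here: M10, M38 (2).
Hydroxyl-bearing residues here: Y16, T29, S30 (3).
The two groups share no amino acid, so total = 2 + 3 = 5.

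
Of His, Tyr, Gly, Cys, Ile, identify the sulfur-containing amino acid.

Only Cys (C) and Met (M) have a sulfur atom in the side chain.
Of the listed options, only Cys belongs to this group.

Cys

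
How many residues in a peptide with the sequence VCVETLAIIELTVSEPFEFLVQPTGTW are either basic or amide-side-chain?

Basic: H, K, R. Amide-side-chain: N, Q.
Basic residues here: none (0).
Amide-side-chain residues here: Q22 (1).
The two groups share no amino acid, so total = 0 + 1 = 1.

1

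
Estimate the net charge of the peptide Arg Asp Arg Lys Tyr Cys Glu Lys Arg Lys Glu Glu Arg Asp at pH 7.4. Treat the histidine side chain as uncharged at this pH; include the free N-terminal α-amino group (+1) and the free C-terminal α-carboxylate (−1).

Near pH 7.4, K and R contribute +1 each, D and E contribute −1 each, and every other side chain (His included, as stated) is uncharged.
Positive (K, R): Arg1, Arg3, Lys4, Lys8, Arg9, Lys10, Arg13 → +7.
Negative (D, E): Asp2, Glu7, Glu11, Glu12, Asp14 → −5.
The N-terminus (+1) and C-terminus (−1) cancel.
Net charge = (+7) + (−5) = +2.

+2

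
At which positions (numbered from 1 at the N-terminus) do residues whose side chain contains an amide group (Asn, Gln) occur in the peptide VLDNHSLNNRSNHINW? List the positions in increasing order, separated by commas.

Matching residues: N4, N8, N9, N12, N15.

4, 8, 9, 12, 15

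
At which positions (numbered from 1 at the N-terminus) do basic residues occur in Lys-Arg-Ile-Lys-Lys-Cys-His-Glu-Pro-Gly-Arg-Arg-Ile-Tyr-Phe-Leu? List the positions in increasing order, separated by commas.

The basic amino acids are Lys (K), Arg (R), and His (H).
Matching residues: Lys1, Arg2, Lys4, Lys5, His7, Arg11, Arg12.

1, 2, 4, 5, 7, 11, 12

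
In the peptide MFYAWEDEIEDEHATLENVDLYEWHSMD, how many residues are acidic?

Aspartate (D) and glutamate (E) have carboxylic-acid side chains and are the acidic amino acids.
Matching residues: E6, D7, E8, E10, D11, E12, E17, D20, E23, D28.

10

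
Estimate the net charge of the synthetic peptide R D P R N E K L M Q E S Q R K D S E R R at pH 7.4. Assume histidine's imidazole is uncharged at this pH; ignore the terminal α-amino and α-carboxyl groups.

The side chains ionized at physiological pH are Lys/Arg (+1) and Asp/Glu (−1); with His treated as neutral, nothing else contributes.
Positive (K, R): R1, R4, K7, R14, K15, R19, R20 → +7.
Negative (D, E): D2, E6, E11, D16, E18 → −5.
Net charge = (+7) + (−5) = +2.

+2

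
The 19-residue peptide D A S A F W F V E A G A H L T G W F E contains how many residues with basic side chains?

1

The basic amino acids are Lys (K), Arg (R), and His (H).
Matching residues: H13.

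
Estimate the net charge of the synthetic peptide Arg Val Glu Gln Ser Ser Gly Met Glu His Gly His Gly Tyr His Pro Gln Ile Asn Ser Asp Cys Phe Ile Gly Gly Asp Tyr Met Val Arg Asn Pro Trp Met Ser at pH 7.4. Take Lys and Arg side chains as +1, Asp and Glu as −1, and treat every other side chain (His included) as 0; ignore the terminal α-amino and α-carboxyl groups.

-2

Positive (K, R): Arg1, Arg31 → +2.
Negative (D, E): Glu3, Glu9, Asp21, Asp27 → −4.
Net charge = (+2) + (−4) = −2.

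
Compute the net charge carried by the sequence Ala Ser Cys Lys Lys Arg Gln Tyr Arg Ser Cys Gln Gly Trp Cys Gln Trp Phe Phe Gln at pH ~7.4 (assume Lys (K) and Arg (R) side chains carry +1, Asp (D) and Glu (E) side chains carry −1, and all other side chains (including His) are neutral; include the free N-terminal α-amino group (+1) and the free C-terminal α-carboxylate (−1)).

+4

Positive (K, R): Lys4, Lys5, Arg6, Arg9 → +4.
Negative (D, E): none → −0.
The N-terminus (+1) and C-terminus (−1) cancel.
Net charge = (+4) + (−0) = +4.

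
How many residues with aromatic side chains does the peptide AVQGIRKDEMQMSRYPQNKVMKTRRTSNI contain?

F, W, and Y each carry an aromatic ring on the side chain.
Matching residues: Y15.

1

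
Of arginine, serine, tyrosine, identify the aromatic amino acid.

tyrosine

F, W, and Y each carry an aromatic ring on the side chain.
Of the listed options, only tyrosine belongs to this group.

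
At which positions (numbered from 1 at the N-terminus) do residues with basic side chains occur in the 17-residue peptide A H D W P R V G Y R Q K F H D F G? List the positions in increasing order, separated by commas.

2, 6, 10, 12, 14

K, R, and H are the three residues with basic side chains (ε-amine, guanidinium, and imidazole respectively).
Matching residues: H2, R6, R10, K12, H14.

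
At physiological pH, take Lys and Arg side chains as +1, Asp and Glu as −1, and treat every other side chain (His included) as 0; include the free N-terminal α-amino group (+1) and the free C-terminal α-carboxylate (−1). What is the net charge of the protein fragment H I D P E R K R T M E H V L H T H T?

Positive (K, R): R6, K7, R8 → +3.
Negative (D, E): D3, E5, E11 → −3.
The N-terminus (+1) and C-terminus (−1) cancel.
Net charge = (+3) + (−3) = 0.

0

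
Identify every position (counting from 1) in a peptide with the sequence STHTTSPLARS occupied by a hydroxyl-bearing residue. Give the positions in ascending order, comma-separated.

1, 2, 4, 5, 6, 11

Serine (S), threonine (T), and tyrosine (Y) each carry a hydroxyl group on the side chain.
Matching residues: S1, T2, T4, T5, S6, S11.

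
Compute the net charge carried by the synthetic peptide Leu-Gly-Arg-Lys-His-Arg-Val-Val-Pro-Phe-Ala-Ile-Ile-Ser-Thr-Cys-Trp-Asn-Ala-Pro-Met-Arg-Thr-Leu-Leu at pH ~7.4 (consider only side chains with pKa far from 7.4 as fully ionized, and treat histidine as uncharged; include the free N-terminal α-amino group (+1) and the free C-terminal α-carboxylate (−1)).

+4

The side chains ionized at physiological pH are Lys/Arg (+1) and Asp/Glu (−1); with His treated as neutral, nothing else contributes.
Positive (K, R): Arg3, Lys4, Arg6, Arg22 → +4.
Negative (D, E): none → −0.
The N-terminus (+1) and C-terminus (−1) cancel.
Net charge = (+4) + (−0) = +4.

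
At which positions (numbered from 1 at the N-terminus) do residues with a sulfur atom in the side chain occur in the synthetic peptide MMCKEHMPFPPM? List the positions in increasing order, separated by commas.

The sulfur-bearing residues are cysteine (–SH) and methionine (–S–CH₃).
Matching residues: M1, M2, C3, M7, M12.

1, 2, 3, 7, 12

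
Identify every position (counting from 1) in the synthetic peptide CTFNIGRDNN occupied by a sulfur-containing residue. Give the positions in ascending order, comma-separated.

1

Matching residues: C1.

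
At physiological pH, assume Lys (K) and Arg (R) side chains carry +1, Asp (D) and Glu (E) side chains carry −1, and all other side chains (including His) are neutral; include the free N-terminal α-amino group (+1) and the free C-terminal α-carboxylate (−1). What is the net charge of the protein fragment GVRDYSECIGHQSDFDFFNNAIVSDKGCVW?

Positive (K, R): R3, K26 → +2.
Negative (D, E): D4, E7, D14, D16, D25 → −5.
The N-terminus (+1) and C-terminus (−1) cancel.
Net charge = (+2) + (−5) = −3.

-3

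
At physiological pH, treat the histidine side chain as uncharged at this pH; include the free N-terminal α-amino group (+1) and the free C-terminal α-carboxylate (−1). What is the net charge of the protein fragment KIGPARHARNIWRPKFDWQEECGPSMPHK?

+3

At pH ~7.4 the Lys and Arg side chains are protonated (+1), the Asp and Glu side chains are deprotonated (−1), and with His taken as neutral all other side chains carry no charge.
Positive (K, R): K1, R6, R9, R13, K15, K29 → +6.
Negative (D, E): D17, E20, E21 → −3.
The N-terminus (+1) and C-terminus (−1) cancel.
Net charge = (+6) + (−3) = +3.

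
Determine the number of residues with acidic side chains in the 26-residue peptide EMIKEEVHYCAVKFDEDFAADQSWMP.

The acidic residues are Asp (D) and Glu (E), whose side chains end in a carboxylate group.
Matching residues: E1, E5, E6, D15, E16, D17, D21.

7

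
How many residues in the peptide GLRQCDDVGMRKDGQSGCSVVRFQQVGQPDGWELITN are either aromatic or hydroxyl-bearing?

5

Aromatic: F, W, Y. Hydroxyl-bearing: S, T, Y.
Aromatic residues here: F23, W32 (2).
Hydroxyl-bearing residues here: S16, S19, T36 (3).
(Y belongs to both groups, but none appear in this sequence.) Total = 2 + 3 = 5.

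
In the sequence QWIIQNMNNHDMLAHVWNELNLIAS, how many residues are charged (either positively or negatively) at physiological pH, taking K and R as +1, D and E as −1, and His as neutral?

2

Charged side chains at pH ~7.4: K, R (positive); D, E (negative).
Matching residues: D11, E19.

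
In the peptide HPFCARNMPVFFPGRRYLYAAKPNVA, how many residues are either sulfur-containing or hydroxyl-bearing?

4

Sulfur-containing: C, M. Hydroxyl-bearing: S, T, Y.
Sulfur-containing residues here: C4, M8 (2).
Hydroxyl-bearing residues here: Y17, Y19 (2).
The two groups share no amino acid, so total = 2 + 2 = 4.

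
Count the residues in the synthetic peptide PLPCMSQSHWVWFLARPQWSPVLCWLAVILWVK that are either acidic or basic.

3

Acidic: D, E. Basic: H, K, R.
Acidic residues here: none (0).
Basic residues here: H9, R16, K33 (3).
The two groups share no amino acid, so total = 0 + 3 = 3.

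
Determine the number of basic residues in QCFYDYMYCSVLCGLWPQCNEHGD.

1

The basic amino acids are Lys (K), Arg (R), and His (H).
Matching residues: H22.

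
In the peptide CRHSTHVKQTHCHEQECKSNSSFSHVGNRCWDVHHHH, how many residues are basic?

13

The basic amino acids are Lys (K), Arg (R), and His (H).
Matching residues: R2, H3, H6, K8, H11, H13, K18, H25, R29, H34, H35, H36, H37.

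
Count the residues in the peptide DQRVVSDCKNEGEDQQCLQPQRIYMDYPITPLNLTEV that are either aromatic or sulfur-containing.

5

Aromatic: F, W, Y. Sulfur-containing: C, M.
Aromatic residues here: Y24, Y27 (2).
Sulfur-containing residues here: C8, C17, M25 (3).
The two groups share no amino acid, so total = 2 + 3 = 5.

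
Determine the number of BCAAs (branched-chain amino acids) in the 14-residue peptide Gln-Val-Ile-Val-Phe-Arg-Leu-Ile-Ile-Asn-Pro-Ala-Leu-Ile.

V, L, and I make up the branched-chain aliphatic group.
Matching residues: Val2, Ile3, Val4, Leu7, Ile8, Ile9, Leu13, Ile14.

8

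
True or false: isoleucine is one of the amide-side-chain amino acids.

False

Only N (asparagine) and Q (glutamine) carry a side-chain carboxamide.
Isoleucine is not in this group.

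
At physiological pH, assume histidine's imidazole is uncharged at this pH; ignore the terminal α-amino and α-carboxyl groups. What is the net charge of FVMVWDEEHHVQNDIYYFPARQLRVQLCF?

-2

Near pH 7.4, K and R contribute +1 each, D and E contribute −1 each, and every other side chain (His included, as stated) is uncharged.
Positive (K, R): R21, R24 → +2.
Negative (D, E): D6, E7, E8, D14 → −4.
Net charge = (+2) + (−4) = −2.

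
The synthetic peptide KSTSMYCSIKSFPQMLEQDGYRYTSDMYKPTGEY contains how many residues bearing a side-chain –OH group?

Serine (S), threonine (T), and tyrosine (Y) each carry a hydroxyl group on the side chain.
Matching residues: S2, T3, S4, Y6, S8, S11, Y21, Y23, T24, S25, Y28, T31, Y34.

13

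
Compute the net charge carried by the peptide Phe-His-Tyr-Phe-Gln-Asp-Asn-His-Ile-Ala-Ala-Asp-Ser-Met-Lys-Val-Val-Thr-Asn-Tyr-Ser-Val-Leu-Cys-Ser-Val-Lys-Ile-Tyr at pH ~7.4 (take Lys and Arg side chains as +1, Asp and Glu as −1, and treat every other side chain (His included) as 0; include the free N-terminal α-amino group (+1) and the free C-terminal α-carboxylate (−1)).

Positive (K, R): Lys15, Lys27 → +2.
Negative (D, E): Asp6, Asp12 → −2.
The N-terminus (+1) and C-terminus (−1) cancel.
Net charge = (+2) + (−2) = 0.

0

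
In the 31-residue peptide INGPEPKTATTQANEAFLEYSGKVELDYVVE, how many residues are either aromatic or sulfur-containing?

Aromatic: F, W, Y. Sulfur-containing: C, M.
Aromatic residues here: F17, Y20, Y28 (3).
Sulfur-containing residues here: none (0).
The two groups share no amino acid, so total = 3 + 0 = 3.

3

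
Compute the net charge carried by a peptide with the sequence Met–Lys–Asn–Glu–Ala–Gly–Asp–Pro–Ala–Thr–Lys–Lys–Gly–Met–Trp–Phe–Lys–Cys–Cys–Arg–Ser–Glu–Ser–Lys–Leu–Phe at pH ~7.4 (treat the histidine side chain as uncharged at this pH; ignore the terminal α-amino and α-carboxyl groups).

+3

Near pH 7.4, K and R contribute +1 each, D and E contribute −1 each, and every other side chain (His included, as stated) is uncharged.
Positive (K, R): Lys2, Lys11, Lys12, Lys17, Arg20, Lys24 → +6.
Negative (D, E): Glu4, Asp7, Glu22 → −3.
Net charge = (+6) + (−3) = +3.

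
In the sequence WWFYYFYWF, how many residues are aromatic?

F, W, and Y each carry an aromatic ring on the side chain.
Matching residues: W1, W2, F3, Y4, Y5, F6, Y7, W8, F9.

9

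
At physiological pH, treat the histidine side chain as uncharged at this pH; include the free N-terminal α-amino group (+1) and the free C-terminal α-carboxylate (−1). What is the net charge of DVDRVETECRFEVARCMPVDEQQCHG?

The side chains ionized at physiological pH are Lys/Arg (+1) and Asp/Glu (−1); with His treated as neutral, nothing else contributes.
Positive (K, R): R4, R10, R15 → +3.
Negative (D, E): D1, D3, E6, E8, E12, D20, E21 → −7.
The N-terminus (+1) and C-terminus (−1) cancel.
Net charge = (+3) + (−7) = −4.

-4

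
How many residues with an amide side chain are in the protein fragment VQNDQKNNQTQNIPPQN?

10

The amide-side-chain residues are Asn (N) and Gln (Q).
Matching residues: Q2, N3, Q5, N7, N8, Q9, Q11, N12, Q16, N17.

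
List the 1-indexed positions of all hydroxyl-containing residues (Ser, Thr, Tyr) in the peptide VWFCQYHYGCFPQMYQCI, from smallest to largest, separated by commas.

Matching residues: Y6, Y8, Y15.

6, 8, 15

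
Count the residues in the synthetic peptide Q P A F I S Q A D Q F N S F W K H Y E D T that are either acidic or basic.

Acidic: D, E. Basic: H, K, R.
Acidic residues here: D9, E19, D20 (3).
Basic residues here: K16, H17 (2).
The two groups share no amino acid, so total = 3 + 2 = 5.

5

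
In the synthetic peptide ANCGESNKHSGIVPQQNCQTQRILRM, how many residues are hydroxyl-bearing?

The –OH-bearing residues are Ser, Thr (aliphatic alcohols), and Tyr (phenol).
Matching residues: S6, S10, T20.

3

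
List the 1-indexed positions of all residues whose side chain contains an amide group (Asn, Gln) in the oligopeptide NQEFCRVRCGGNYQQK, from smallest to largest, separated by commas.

Matching residues: N1, Q2, N12, Q14, Q15.

1, 2, 12, 14, 15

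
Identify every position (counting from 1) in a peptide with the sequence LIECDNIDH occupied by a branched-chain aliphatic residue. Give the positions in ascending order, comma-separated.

1, 2, 7

Valine (V), leucine (L), and isoleucine (I) are the branched-chain amino acids.
Matching residues: L1, I2, I7.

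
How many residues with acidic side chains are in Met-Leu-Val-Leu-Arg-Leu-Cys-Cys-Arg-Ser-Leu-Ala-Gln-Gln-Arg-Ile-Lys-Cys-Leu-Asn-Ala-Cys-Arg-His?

0

The acidic residues are Asp (D) and Glu (E), whose side chains end in a carboxylate group.
None of the 24 residues belong to this group.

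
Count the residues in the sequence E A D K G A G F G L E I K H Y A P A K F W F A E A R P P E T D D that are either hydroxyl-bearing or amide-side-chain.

2

Hydroxyl-bearing: S, T, Y. Amide-side-chain: N, Q.
Hydroxyl-bearing residues here: Y15, T30 (2).
Amide-side-chain residues here: none (0).
The two groups share no amino acid, so total = 2 + 0 = 2.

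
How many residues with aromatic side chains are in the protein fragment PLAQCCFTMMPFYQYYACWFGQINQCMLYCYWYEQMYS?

12

The aromatic amino acids are Phe (F, benzyl), Trp (W, indole), and Tyr (Y, phenol).
Matching residues: F7, F12, Y13, Y15, Y16, W19, F20, Y29, Y31, W32, Y33, Y37.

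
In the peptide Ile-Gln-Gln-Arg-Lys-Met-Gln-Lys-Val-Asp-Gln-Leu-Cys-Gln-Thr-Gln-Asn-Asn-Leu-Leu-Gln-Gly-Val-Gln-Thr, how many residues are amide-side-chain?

Only N (asparagine) and Q (glutamine) carry a side-chain carboxamide.
Matching residues: Gln2, Gln3, Gln7, Gln11, Gln14, Gln16, Asn17, Asn18, Gln21, Gln24.

10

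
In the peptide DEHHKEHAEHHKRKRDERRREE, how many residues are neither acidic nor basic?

1

Acidic: D, E. Basic: K, R, H. All other residues are neither.
Matching residues: A8.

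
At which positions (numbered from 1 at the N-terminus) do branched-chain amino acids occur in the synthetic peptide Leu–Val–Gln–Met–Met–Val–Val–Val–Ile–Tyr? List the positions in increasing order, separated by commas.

1, 2, 6, 7, 8, 9

Valine (V), leucine (L), and isoleucine (I) are the branched-chain amino acids.
Matching residues: Leu1, Val2, Val6, Val7, Val8, Ile9.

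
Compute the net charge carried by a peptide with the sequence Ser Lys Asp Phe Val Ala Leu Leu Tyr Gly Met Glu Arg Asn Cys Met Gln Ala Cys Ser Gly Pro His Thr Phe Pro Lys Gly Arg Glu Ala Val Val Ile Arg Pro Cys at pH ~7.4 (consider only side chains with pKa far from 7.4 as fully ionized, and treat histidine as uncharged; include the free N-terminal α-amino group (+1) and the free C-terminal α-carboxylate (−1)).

+2

Near pH 7.4, K and R contribute +1 each, D and E contribute −1 each, and every other side chain (His included, as stated) is uncharged.
Positive (K, R): Lys2, Arg13, Lys27, Arg29, Arg35 → +5.
Negative (D, E): Asp3, Glu12, Glu30 → −3.
The N-terminus (+1) and C-terminus (−1) cancel.
Net charge = (+5) + (−3) = +2.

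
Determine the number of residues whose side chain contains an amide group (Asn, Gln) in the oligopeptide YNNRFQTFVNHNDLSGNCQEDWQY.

Matching residues: N2, N3, Q6, N10, N12, N17, Q19, Q23.

8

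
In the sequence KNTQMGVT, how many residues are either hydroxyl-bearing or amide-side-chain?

Hydroxyl-bearing: S, T, Y. Amide-side-chain: N, Q.
Hydroxyl-bearing residues here: T3, T8 (2).
Amide-side-chain residues here: N2, Q4 (2).
The two groups share no amino acid, so total = 2 + 2 = 4.

4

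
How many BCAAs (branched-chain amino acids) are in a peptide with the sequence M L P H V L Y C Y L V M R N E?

5

V, L, and I make up the branched-chain aliphatic group.
Matching residues: L2, V5, L6, L10, V11.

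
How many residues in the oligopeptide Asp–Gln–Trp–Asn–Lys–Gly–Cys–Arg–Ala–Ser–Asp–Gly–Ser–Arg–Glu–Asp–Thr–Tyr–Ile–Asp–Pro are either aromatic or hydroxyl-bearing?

5

Aromatic: F, W, Y. Hydroxyl-bearing: S, T, Y.
Aromatic residues here: Trp3, Tyr18 (2).
Hydroxyl-bearing residues here: Ser10, Ser13, Thr17, Tyr18 (4).
Y is in both groups, so the 1 Y residue must not be double-counted.
Total = 2 + 4 − 1 = 5.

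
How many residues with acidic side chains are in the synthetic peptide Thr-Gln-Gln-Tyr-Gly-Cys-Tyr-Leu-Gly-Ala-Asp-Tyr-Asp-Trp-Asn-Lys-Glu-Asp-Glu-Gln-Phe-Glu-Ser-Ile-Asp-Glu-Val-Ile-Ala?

The acidic residues are Asp (D) and Glu (E), whose side chains end in a carboxylate group.
Matching residues: Asp11, Asp13, Glu17, Asp18, Glu19, Glu22, Asp25, Glu26.

8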